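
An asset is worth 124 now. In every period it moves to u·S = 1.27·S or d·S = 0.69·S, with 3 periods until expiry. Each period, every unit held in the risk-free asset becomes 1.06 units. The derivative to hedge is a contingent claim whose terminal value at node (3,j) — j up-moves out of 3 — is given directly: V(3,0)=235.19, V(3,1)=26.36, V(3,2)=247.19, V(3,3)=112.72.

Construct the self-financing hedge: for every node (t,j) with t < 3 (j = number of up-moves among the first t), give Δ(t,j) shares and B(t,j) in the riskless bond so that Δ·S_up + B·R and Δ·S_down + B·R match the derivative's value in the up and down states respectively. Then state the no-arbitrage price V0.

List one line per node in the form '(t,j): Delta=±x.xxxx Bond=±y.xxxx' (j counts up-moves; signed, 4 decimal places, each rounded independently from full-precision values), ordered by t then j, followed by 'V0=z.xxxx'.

Since d<R<u, set p* = (R−d)/(u−d) = 0.6379; price each node as the discounted p*-expectation of its children.
At expiry t=3: V(3,0)=235.1900, V(3,1)=26.3600, V(3,2)=247.1900, V(3,3)=112.7200
  t=2,j=0: stock 59.0364 → up 74.9762 (V=26.3600), down 40.7351 (V=235.1900). Price 96.1989; hedge Δ=-6.0988, bond B=456.2507.
  t=2,j=1: stock 108.6612 → up 137.9997 (V=247.1900), down 74.9762 (V=26.3600). Price 157.7682; hedge Δ=3.5039, bond B=-222.9732.
  t=2,j=2: stock 199.9996 → up 253.9995 (V=112.7200), down 137.9997 (V=247.1900). Price 152.2711; hedge Δ=-1.1592, bond B=384.1160.
  t=1,j=0: stock 85.5600 → up 108.6612 (V=157.7682), down 59.0364 (V=96.1989). Price 127.8074; hedge Δ=1.2407, bond B=21.6535.
  t=1,j=1: stock 157.4800 → up 199.9996 (V=152.2711), down 108.6612 (V=157.7682). Price 145.5297; hedge Δ=-0.0602, bond B=155.0074.
  t=0,j=0: stock 124.0000 → up 157.4800 (V=145.5297), down 85.5600 (V=127.8074). Price 131.2387; hedge Δ=0.2464, bond B=100.6831.
Each (Δ,B) replicates both successor values, so the strategy is self-financing and V0 is arbitrage-free.

(0,0): Delta=0.2464 Bond=100.6831
(1,0): Delta=1.2407 Bond=21.6535
(1,1): Delta=-0.0602 Bond=155.0074
(2,0): Delta=-6.0988 Bond=456.2507
(2,1): Delta=3.5039 Bond=-222.9732
(2,2): Delta=-1.1592 Bond=384.1160
V0=131.2387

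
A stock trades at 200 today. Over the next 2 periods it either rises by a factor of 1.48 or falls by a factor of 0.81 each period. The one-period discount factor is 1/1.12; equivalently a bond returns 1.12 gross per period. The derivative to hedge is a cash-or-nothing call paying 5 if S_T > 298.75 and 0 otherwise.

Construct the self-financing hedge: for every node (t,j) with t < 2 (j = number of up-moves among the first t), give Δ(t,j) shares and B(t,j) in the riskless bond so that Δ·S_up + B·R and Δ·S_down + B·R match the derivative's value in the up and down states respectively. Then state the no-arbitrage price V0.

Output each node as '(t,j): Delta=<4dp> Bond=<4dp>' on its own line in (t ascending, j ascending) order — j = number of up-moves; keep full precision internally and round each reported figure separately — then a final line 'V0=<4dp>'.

The replicating-portfolio and risk-neutral prices coincide; use p* = (1.12−0.81)/(1.48−0.81) = 0.4627 for the latter.
At expiry t=2: V(2,0)=0.0000, V(2,1)=0.0000, V(2,2)=5.0000
(1,0): S=162.0000. Δ = (V_up−V_dn)/(S_up−S_dn) = (0.0000−0.0000)/(239.7600−131.2200) = 0.0000. V = [p*·0.0000 + (1−p*)·0.0000]/1.12 = 0.0000. B = V − Δ·S = 0.0000.
(1,1): S=296.0000. Δ = (V_up−V_dn)/(S_up−S_dn) = (5.0000−0.0000)/(438.0800−239.7600) = 0.0252. V = [p*·5.0000 + (1−p*)·0.0000]/1.12 = 2.0656. B = V − Δ·S = -5.3971.
(0,0): S=200.0000. Δ = (V_up−V_dn)/(S_up−S_dn) = (2.0656−0.0000)/(296.0000−162.0000) = 0.0154. V = [p*·2.0656 + (1−p*)·0.0000]/1.12 = 0.8533. B = V − Δ·S = -2.2296.
Self-financing check: at every node Δ·S+B equals the discounted successor values.

(0,0): Delta=0.0154 Bond=-2.2296
(1,0): Delta=0.0000 Bond=0.0000
(1,1): Delta=0.0252 Bond=-5.3971
V0=0.8533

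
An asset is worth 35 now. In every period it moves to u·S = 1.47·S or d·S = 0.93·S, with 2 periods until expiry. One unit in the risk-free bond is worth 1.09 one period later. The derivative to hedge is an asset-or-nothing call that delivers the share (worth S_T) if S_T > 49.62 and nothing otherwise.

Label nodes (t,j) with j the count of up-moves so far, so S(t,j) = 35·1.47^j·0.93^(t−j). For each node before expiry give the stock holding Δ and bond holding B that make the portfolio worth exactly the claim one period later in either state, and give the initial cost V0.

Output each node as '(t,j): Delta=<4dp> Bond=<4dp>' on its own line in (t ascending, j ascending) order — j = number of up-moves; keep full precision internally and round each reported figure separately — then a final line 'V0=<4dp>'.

Since d<R<u, set p* = (R−d)/(u−d) = 0.2963; price each node as the discounted p*-expectation of its children.
Terminal values V(2,·): V(2,0)=0.0000, V(2,1)=0.0000, V(2,2)=75.6315
Node (1,0) S=32.5500: V=(p*·0.0000+(1−p*)·0.0000)/1.09=0.0000; Δ=(0.0000−0.0000)/(47.8485−30.2715)=0.0000; B=V−Δ·S=0.0000
Node (1,1) S=51.4500: V=(p*·75.6315+(1−p*)·0.0000)/1.09=20.5590; Δ=(75.6315−0.0000)/(75.6315−47.8485)=2.7222; B=V−Δ·S=-119.4993
Node (0,0) S=35.0000: V=(p*·20.5590+(1−p*)·0.0000)/1.09=5.5886; Δ=(20.5590−0.0000)/(51.4500−32.5500)=1.0878; B=V−Δ·S=-32.4837
The time-0 hedge costs 5.5886, which is the no-arbitrage price.

(0,0): Delta=1.0878 Bond=-32.4837
(1,0): Delta=0.0000 Bond=0.0000
(1,1): Delta=2.7222 Bond=-119.4993
V0=5.5886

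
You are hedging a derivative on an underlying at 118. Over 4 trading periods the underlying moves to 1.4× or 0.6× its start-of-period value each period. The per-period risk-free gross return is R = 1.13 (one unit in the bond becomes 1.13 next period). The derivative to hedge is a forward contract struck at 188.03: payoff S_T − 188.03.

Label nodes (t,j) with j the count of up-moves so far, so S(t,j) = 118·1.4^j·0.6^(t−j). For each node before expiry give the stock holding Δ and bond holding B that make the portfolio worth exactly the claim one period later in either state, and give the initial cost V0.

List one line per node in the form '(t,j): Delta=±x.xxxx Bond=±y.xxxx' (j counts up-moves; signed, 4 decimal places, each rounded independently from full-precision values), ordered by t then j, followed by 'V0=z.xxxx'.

(0,0): Delta=1.0000 Bond=-115.3223
(1,0): Delta=1.0000 Bond=-130.3142
(1,1): Delta=1.0000 Bond=-130.3142
(2,0): Delta=1.0000 Bond=-147.2551
(2,1): Delta=1.0000 Bond=-147.2551
(2,2): Delta=1.0000 Bond=-147.2551
(3,0): Delta=1.0000 Bond=-166.3982
(3,1): Delta=1.0000 Bond=-166.3982
(3,2): Delta=1.0000 Bond=-166.3982
(3,3): Delta=1.0000 Bond=-166.3982
V0=2.6777

Since d<R<u, set p* = (R−d)/(u−d) = 0.6625; price each node as the discounted p*-expectation of its children.
Terminal payoffs: V(4,0)=-172.7372, V(4,1)=-152.3468, V(4,2)=-104.7692, V(4,3)=6.2452, V(4,4)=265.2788
Node (3,0) S=25.4880: V=(p*·-152.3468+(1−p*)·-172.7372)/1.13=-140.9102; Δ=(-152.3468−-172.7372)/(35.6832−15.2928)=1.0000; B=V−Δ·S=-166.3982
Node (3,1) S=59.4720: V=(p*·-104.7692+(1−p*)·-152.3468)/1.13=-106.9262; Δ=(-104.7692−-152.3468)/(83.2608−35.6832)=1.0000; B=V−Δ·S=-166.3982
Node (3,2) S=138.7680: V=(p*·6.2452+(1−p*)·-104.7692)/1.13=-27.6302; Δ=(6.2452−-104.7692)/(194.2752−83.2608)=1.0000; B=V−Δ·S=-166.3982
Node (3,3) S=323.7920: V=(p*·265.2788+(1−p*)·6.2452)/1.13=157.3938; Δ=(265.2788−6.2452)/(453.3088−194.2752)=1.0000; B=V−Δ·S=-166.3982
Node (2,0) S=42.4800: V=(p*·-106.9262+(1−p*)·-140.9102)/1.13=-104.7751; Δ=(-106.9262−-140.9102)/(59.4720−25.4880)=1.0000; B=V−Δ·S=-147.2551
Node (2,1) S=99.1200: V=(p*·-27.6302+(1−p*)·-106.9262)/1.13=-48.1351; Δ=(-27.6302−-106.9262)/(138.7680−59.4720)=1.0000; B=V−Δ·S=-147.2551
Node (2,2) S=231.2800: V=(p*·157.3938+(1−p*)·-27.6302)/1.13=84.0249; Δ=(157.3938−-27.6302)/(323.7920−138.7680)=1.0000; B=V−Δ·S=-147.2551
Node (1,0) S=70.8000: V=(p*·-48.1351+(1−p*)·-104.7751)/1.13=-59.5142; Δ=(-48.1351−-104.7751)/(99.1200−42.4800)=1.0000; B=V−Δ·S=-130.3142
Node (1,1) S=165.2000: V=(p*·84.0249+(1−p*)·-48.1351)/1.13=34.8858; Δ=(84.0249−-48.1351)/(231.2800−99.1200)=1.0000; B=V−Δ·S=-130.3142
Node (0,0) S=118.0000: V=(p*·34.8858+(1−p*)·-59.5142)/1.13=2.6777; Δ=(34.8858−-59.5142)/(165.2000−70.8000)=1.0000; B=V−Δ·S=-115.3223
Root portfolio cost Δ·118+B reproduces V0=2.6777.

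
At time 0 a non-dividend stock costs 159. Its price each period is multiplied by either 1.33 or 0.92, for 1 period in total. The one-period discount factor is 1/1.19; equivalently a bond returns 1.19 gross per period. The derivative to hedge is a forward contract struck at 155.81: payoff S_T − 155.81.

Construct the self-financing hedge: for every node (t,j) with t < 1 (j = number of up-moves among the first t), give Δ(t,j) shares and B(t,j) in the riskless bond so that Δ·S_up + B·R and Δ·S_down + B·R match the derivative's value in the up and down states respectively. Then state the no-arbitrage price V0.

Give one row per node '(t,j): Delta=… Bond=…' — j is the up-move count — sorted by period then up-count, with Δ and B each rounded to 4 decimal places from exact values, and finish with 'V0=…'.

(0,0): Delta=1.0000 Bond=-130.9328
V0=28.0672

Under the risk-neutral measure, an up-move has probability p* = (R−d)/(u−d) = 0.6585 and values discount at R = 1.19.
Terminal values V(1,·): V(1,0)=-9.5300, V(1,1)=55.6600
Node (0,0) S=159.0000: V=(p*·55.6600+(1−p*)·-9.5300)/1.19=28.0672; Δ=(55.6600−-9.5300)/(211.4700−146.2800)=1.0000; B=V−Δ·S=-130.9328
The time-0 hedge costs 28.0672, which is the no-arbitrage price.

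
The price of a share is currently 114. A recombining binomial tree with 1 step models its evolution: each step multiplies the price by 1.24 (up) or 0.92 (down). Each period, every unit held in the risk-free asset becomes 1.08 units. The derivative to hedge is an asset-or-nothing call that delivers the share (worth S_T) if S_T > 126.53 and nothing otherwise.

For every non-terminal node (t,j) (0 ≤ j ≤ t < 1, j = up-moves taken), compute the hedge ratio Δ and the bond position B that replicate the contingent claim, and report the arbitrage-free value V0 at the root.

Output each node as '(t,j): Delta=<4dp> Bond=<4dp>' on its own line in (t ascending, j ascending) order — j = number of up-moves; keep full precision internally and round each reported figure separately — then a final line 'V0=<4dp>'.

Since d<R<u, set p* = (R−d)/(u−d) = 0.5000; price each node as the discounted p*-expectation of its children.
Payoff layer (t=1): V(1,0)=0.0000, V(1,1)=141.3600
Node (0,0) S=114.0000: V=(p*·141.3600+(1−p*)·0.0000)/1.08=65.4444; Δ=(141.3600−0.0000)/(141.3600−104.8800)=3.8750; B=V−Δ·S=-376.3056
The time-0 hedge costs 65.4444, which is the no-arbitrage price.

(0,0): Delta=3.8750 Bond=-376.3056
V0=65.4444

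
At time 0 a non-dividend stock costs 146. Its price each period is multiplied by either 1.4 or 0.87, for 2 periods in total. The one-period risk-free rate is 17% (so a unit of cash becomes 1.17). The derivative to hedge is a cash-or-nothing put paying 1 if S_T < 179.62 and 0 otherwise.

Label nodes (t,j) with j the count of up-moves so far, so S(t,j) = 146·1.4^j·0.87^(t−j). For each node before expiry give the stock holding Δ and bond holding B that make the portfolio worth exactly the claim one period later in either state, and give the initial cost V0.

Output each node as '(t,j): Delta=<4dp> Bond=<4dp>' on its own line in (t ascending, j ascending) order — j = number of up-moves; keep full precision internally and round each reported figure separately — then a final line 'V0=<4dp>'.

The replicating-portfolio and risk-neutral prices coincide; use p* = (1.17−0.87)/(1.4−0.87) = 0.5660 for the latter.
Payoff layer (t=2): V(2,0)=1.0000, V(2,1)=1.0000, V(2,2)=0.0000
  t=1,j=0: stock 127.0200 → up 177.8280 (V=1.0000), down 110.5074 (V=1.0000). Price 0.8547; hedge Δ=0.0000, bond B=0.8547.
  t=1,j=1: stock 204.4000 → up 286.1600 (V=0.0000), down 177.8280 (V=1.0000). Price 0.3709; hedge Δ=-0.0092, bond B=2.2577.
  t=0,j=0: stock 146.0000 → up 204.4000 (V=0.3709), down 127.0200 (V=0.8547). Price 0.4965; hedge Δ=-0.0063, bond B=1.4093.
Check: Δ(0,0)·S0 + B(0,0) = 0.4965 = V0.

(0,0): Delta=-0.0063 Bond=1.4093
(1,0): Delta=0.0000 Bond=0.8547
(1,1): Delta=-0.0092 Bond=2.2577
V0=0.4965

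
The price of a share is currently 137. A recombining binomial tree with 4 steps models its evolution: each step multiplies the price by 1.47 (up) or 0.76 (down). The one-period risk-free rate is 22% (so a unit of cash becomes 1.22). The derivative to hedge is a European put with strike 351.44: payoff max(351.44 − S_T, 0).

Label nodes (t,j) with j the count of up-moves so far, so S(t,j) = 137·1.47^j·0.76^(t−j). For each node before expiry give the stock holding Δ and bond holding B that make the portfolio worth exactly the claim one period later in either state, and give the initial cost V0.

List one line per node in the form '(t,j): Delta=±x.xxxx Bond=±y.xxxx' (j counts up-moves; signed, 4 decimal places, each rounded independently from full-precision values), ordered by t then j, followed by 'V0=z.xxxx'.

(0,0): Delta=-0.5561 Bond=120.7581
(1,0): Delta=-1.0000 Bond=193.5404
(1,1): Delta=-0.4314 Bond=122.2076
(2,0): Delta=-1.0000 Bond=236.1193
(2,1): Delta=-1.0000 Bond=236.1193
(2,2): Delta=-0.2716 Bond=101.7966
(3,0): Delta=-1.0000 Bond=288.0656
(3,1): Delta=-1.0000 Bond=288.0656
(3,2): Delta=-1.0000 Bond=288.0656
(3,3): Delta=-0.0670 Bond=35.1300
V0=44.5681

The replicating-portfolio and risk-neutral prices coincide; use p* = (1.22−0.76)/(1.47−0.76) = 0.6479 for the latter.
Terminal values V(4,·): V(4,0)=305.7338, V(4,1)=263.0346, V(4,2)=180.4454, V(4,3)=20.7004, V(4,4)=0.0000
(3,0): S=60.1397. Δ = (V_up−V_dn)/(S_up−S_dn) = (263.0346−305.7338)/(88.4054−45.7062) = -1.0000. V = [p*·263.0346 + (1−p*)·305.7338]/1.22 = 227.9259. B = V − Δ·S = 288.0656.
(3,1): S=116.3229. Δ = (V_up−V_dn)/(S_up−S_dn) = (180.4454−263.0346)/(170.9946−88.4054) = -1.0000. V = [p*·180.4454 + (1−p*)·263.0346]/1.22 = 171.7427. B = V − Δ·S = 288.0656.
(3,2): S=224.9929. Δ = (V_up−V_dn)/(S_up−S_dn) = (20.7004−180.4454)/(330.7396−170.9946) = -1.0000. V = [p*·20.7004 + (1−p*)·180.4454]/1.22 = 63.0727. B = V − Δ·S = 288.0656.
(3,3): S=435.1837. Δ = (V_up−V_dn)/(S_up−S_dn) = (0.0000−20.7004)/(639.7200−330.7396) = -0.0670. V = [p*·0.0000 + (1−p*)·20.7004]/1.22 = 5.9745. B = V − Δ·S = 35.1300.
(2,0): S=79.1312. Δ = (V_up−V_dn)/(S_up−S_dn) = (171.7427−227.9259)/(116.3229−60.1397) = -1.0000. V = [p*·171.7427 + (1−p*)·227.9259]/1.22 = 156.9881. B = V − Δ·S = 236.1193.
(2,1): S=153.0564. Δ = (V_up−V_dn)/(S_up−S_dn) = (63.0727−171.7427)/(224.9929−116.3229) = -1.0000. V = [p*·63.0727 + (1−p*)·171.7427]/1.22 = 83.0629. B = V − Δ·S = 236.1193.
(2,2): S=296.0433. Δ = (V_up−V_dn)/(S_up−S_dn) = (5.9745−63.0727)/(435.1837−224.9929) = -0.2716. V = [p*·5.9745 + (1−p*)·63.0727]/1.22 = 21.3766. B = V − Δ·S = 101.7966.
(1,0): S=104.1200. Δ = (V_up−V_dn)/(S_up−S_dn) = (83.0629−156.9881)/(153.0564−79.1312) = -1.0000. V = [p*·83.0629 + (1−p*)·156.9881]/1.22 = 89.4204. B = V − Δ·S = 193.5404.
(1,1): S=201.3900. Δ = (V_up−V_dn)/(S_up−S_dn) = (21.3766−83.0629)/(296.0433−153.0564) = -0.4314. V = [p*·21.3766 + (1−p*)·83.0629]/1.22 = 35.3255. B = V − Δ·S = 122.2076.
(0,0): S=137.0000. Δ = (V_up−V_dn)/(S_up−S_dn) = (35.3255−89.4204)/(201.3900−104.1200) = -0.5561. V = [p*·35.3255 + (1−p*)·89.4204]/1.22 = 44.5681. B = V − Δ·S = 120.7581.
Self-financing check: at every node Δ·S+B equals the discounted successor values.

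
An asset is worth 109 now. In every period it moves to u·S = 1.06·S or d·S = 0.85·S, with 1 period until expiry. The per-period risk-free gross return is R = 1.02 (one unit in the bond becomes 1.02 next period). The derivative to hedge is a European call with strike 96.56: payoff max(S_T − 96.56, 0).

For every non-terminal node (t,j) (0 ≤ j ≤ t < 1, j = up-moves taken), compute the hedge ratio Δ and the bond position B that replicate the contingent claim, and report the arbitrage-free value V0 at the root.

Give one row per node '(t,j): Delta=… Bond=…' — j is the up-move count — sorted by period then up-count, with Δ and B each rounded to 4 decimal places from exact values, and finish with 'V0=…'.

(0,0): Delta=0.8292 Bond=-75.3175
V0=15.0635

Under the risk-neutral measure, an up-move has probability p* = (R−d)/(u−d) = 0.8095 and values discount at R = 1.02.
Payoff layer (t=1): V(1,0)=0.0000, V(1,1)=18.9800
Node (0,0) S=109.0000: V=(p*·18.9800+(1−p*)·0.0000)/1.02=15.0635; Δ=(18.9800−0.0000)/(115.5400−92.6500)=0.8292; B=V−Δ·S=-75.3175
Self-financing check: at every node Δ·S+B equals the discounted successor values.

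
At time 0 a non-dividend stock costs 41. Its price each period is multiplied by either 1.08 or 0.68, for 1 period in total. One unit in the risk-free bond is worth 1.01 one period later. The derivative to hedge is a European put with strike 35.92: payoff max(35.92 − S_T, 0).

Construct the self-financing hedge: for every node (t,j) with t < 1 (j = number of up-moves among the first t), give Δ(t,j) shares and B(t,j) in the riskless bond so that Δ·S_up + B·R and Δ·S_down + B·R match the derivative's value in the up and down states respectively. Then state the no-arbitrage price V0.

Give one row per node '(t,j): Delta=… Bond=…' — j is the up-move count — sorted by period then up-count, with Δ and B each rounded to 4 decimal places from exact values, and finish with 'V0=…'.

(0,0): Delta=-0.4902 Bond=21.4931
V0=1.3931

Under the risk-neutral measure, an up-move has probability p* = (R−d)/(u−d) = 0.8250 and values discount at R = 1.01.
At expiry t=1: V(1,0)=8.0400, V(1,1)=0.0000
Node (0,0) S=41.0000: V=(p*·0.0000+(1−p*)·8.0400)/1.01=1.3931; Δ=(0.0000−8.0400)/(44.2800−27.8800)=-0.4902; B=V−Δ·S=21.4931
Check: Δ(0,0)·S0 + B(0,0) = 1.3931 = V0.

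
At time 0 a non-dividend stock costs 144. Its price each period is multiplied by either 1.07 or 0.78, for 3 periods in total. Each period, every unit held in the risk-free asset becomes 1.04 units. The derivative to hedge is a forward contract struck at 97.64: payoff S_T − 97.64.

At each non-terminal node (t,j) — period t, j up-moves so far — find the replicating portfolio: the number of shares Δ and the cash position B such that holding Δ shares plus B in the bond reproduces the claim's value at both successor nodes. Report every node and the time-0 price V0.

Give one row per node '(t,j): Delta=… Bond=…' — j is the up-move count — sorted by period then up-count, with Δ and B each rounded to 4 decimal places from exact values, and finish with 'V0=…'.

(0,0): Delta=1.0000 Bond=-86.8016
(1,0): Delta=1.0000 Bond=-90.2737
(1,1): Delta=1.0000 Bond=-90.2737
(2,0): Delta=1.0000 Bond=-93.8846
(2,1): Delta=1.0000 Bond=-93.8846
(2,2): Delta=1.0000 Bond=-93.8846
V0=57.1984

The replicating-portfolio and risk-neutral prices coincide; use p* = (1.04−0.78)/(1.07−0.78) = 0.8966 for the latter.
Terminal values V(3,·): V(3,0)=-29.3045, V(3,1)=-3.8977, V(3,2)=30.9552, V(3,3)=78.7662
(2,0): S=87.6096. Δ = (V_up−V_dn)/(S_up−S_dn) = (-3.8977−-29.3045)/(93.7423−68.3355) = 1.0000. V = [p*·-3.8977 + (1−p*)·-29.3045]/1.04 = -6.2750. B = V − Δ·S = -93.8846.
(2,1): S=120.1824. Δ = (V_up−V_dn)/(S_up−S_dn) = (30.9552−-3.8977)/(128.5952−93.7423) = 1.0000. V = [p*·30.9552 + (1−p*)·-3.8977]/1.04 = 26.2978. B = V − Δ·S = -93.8846.
(2,2): S=164.8656. Δ = (V_up−V_dn)/(S_up−S_dn) = (78.7662−30.9552)/(176.4062−128.5952) = 1.0000. V = [p*·78.7662 + (1−p*)·30.9552]/1.04 = 70.9810. B = V − Δ·S = -93.8846.
(1,0): S=112.3200. Δ = (V_up−V_dn)/(S_up−S_dn) = (26.2978−-6.2750)/(120.1824−87.6096) = 1.0000. V = [p*·26.2978 + (1−p*)·-6.2750]/1.04 = 22.0463. B = V − Δ·S = -90.2737.
(1,1): S=154.0800. Δ = (V_up−V_dn)/(S_up−S_dn) = (70.9810−26.2978)/(164.8656−120.1824) = 1.0000. V = [p*·70.9810 + (1−p*)·26.2978]/1.04 = 63.8063. B = V − Δ·S = -90.2737.
(0,0): S=144.0000. Δ = (V_up−V_dn)/(S_up−S_dn) = (63.8063−22.0463)/(154.0800−112.3200) = 1.0000. V = [p*·63.8063 + (1−p*)·22.0463]/1.04 = 57.1984. B = V − Δ·S = -86.8016.
Self-financing check: at every node Δ·S+B equals the discounted successor values.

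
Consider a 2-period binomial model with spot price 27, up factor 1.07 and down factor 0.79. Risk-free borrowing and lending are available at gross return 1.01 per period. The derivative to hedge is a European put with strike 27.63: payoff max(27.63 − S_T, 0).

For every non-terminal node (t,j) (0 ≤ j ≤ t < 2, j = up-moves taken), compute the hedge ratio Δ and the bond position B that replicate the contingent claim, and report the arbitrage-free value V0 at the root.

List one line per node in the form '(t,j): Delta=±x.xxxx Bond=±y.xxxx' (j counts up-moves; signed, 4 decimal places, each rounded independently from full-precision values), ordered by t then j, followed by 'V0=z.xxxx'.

(0,0): Delta=-0.6622 Bond=19.9526
(1,0): Delta=-1.0000 Bond=27.3564
(1,1): Delta=-0.5942 Bond=18.1874
V0=2.0720

Under the risk-neutral measure, an up-move has probability p* = (R−d)/(u−d) = 0.7857 and values discount at R = 1.01.
Terminal values V(2,·): V(2,0)=10.7793, V(2,1)=4.8069, V(2,2)=0.0000
  t=1,j=0: stock 21.3300 → up 22.8231 (V=4.8069), down 16.8507 (V=10.7793). Price 6.0264; hedge Δ=-1.0000, bond B=27.3564.
  t=1,j=1: stock 28.8900 → up 30.9123 (V=0.0000), down 22.8231 (V=4.8069). Price 1.0199; hedge Δ=-0.5942, bond B=18.1874.
  t=0,j=0: stock 27.0000 → up 28.8900 (V=1.0199), down 21.3300 (V=6.0264). Price 2.0720; hedge Δ=-0.6622, bond B=19.9526.
Each (Δ,B) replicates both successor values, so the strategy is self-financing and V0 is arbitrage-free.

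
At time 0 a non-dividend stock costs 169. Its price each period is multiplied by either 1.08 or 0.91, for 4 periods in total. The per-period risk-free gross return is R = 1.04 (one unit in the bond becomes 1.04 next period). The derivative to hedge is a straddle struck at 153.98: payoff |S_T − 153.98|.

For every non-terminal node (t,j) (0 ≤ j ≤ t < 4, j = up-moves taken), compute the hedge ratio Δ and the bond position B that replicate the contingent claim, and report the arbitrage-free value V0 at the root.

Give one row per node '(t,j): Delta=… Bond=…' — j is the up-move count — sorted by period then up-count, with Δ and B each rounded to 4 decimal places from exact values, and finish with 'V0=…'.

Under the risk-neutral measure, an up-move has probability p* = (R−d)/(u−d) = 0.7647 and values discount at R = 1.04.
Terminal values V(4,·): V(4,0)=38.0883, V(4,1)=16.4382, V(4,2)=9.2564, V(4,3)=39.7511, V(4,4)=75.9426
  t=3,j=0: stock 127.3535 → up 137.5418 (V=16.4382), down 115.8917 (V=38.0883). Price 20.7042; hedge Δ=-1.0000, bond B=148.0577.
  t=3,j=1: stock 151.1448 → up 163.2364 (V=9.2564), down 137.5418 (V=16.4382). Price 10.5252; hedge Δ=-0.2795, bond B=52.7713.
  t=3,j=2: stock 179.3807 → up 193.7311 (V=39.7511), down 163.2364 (V=9.2564). Price 31.3230; hedge Δ=1.0000, bond B=-148.0577.
  t=3,j=3: stock 212.8913 → up 229.9226 (V=75.9426), down 193.7311 (V=39.7511). Price 64.8336; hedge Δ=1.0000, bond B=-148.0577.
  t=2,j=0: stock 139.9489 → up 151.1448 (V=10.5252), down 127.3535 (V=20.7042). Price 12.4233; hedge Δ=-0.4278, bond B=72.2996.
  t=2,j=1: stock 166.0932 → up 179.3807 (V=31.3230), down 151.1448 (V=10.5252). Price 25.4129; hedge Δ=0.7366, bond B=-96.9268.
  t=2,j=2: stock 197.1216 → up 212.8913 (V=64.8336), down 179.3807 (V=31.3230). Price 54.7584; hedge Δ=1.0000, bond B=-142.3632.
  t=1,j=0: stock 153.7900 → up 166.0932 (V=25.4129), down 139.9489 (V=12.4233). Price 21.4966; hedge Δ=0.4968, bond B=-54.9123.
  t=1,j=1: stock 182.5200 → up 197.1216 (V=54.7584), down 166.0932 (V=25.4129). Price 46.0131; hedge Δ=0.9458, bond B=-126.6079.
  t=0,j=0: stock 169.0000 → up 182.5200 (V=46.0131), down 153.7900 (V=21.4966). Price 38.6966; hedge Δ=0.8533, bond B=-105.5177.
The time-0 hedge costs 38.6966, which is the no-arbitrage price.

(0,0): Delta=0.8533 Bond=-105.5177
(1,0): Delta=0.4968 Bond=-54.9123
(1,1): Delta=0.9458 Bond=-126.6079
(2,0): Delta=-0.4278 Bond=72.2996
(2,1): Delta=0.7366 Bond=-96.9268
(2,2): Delta=1.0000 Bond=-142.3632
(3,0): Delta=-1.0000 Bond=148.0577
(3,1): Delta=-0.2795 Bond=52.7713
(3,2): Delta=1.0000 Bond=-148.0577
(3,3): Delta=1.0000 Bond=-148.0577
V0=38.6966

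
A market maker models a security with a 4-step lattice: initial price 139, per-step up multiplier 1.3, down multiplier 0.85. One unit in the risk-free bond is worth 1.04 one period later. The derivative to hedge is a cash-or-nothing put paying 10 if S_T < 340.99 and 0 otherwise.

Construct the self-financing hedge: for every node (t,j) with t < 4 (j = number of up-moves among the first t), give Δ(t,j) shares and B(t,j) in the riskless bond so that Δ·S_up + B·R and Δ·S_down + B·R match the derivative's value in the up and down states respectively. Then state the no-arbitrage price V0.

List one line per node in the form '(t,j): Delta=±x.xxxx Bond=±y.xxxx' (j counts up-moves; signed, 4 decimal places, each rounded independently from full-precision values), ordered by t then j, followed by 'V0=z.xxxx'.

(0,0): Delta=-0.0107 Bond=9.7634
(1,0): Delta=0.0000 Bond=8.8900
(1,1): Delta=-0.0203 Bond=11.8835
(2,0): Delta=0.0000 Bond=9.2456
(2,1): Delta=0.0000 Bond=9.2456
(2,2): Delta=-0.0384 Bond=16.6192
(3,0): Delta=0.0000 Bond=9.6154
(3,1): Delta=0.0000 Bond=9.6154
(3,2): Delta=0.0000 Bond=9.6154
(3,3): Delta=-0.0728 Bond=27.7778
V0=8.2764

The replicating-portfolio and risk-neutral prices coincide; use p* = (1.04−0.85)/(1.3−0.85) = 0.4222 for the latter.
At expiry t=4: V(4,0)=10.0000, V(4,1)=10.0000, V(4,2)=10.0000, V(4,3)=10.0000, V(4,4)=0.0000
  t=3,j=0: stock 85.3634 → up 110.9724 (V=10.0000), down 72.5589 (V=10.0000). Price 9.6154; hedge Δ=0.0000, bond B=9.6154.
  t=3,j=1: stock 130.5557 → up 169.7225 (V=10.0000), down 110.9724 (V=10.0000). Price 9.6154; hedge Δ=0.0000, bond B=9.6154.
  t=3,j=2: stock 199.6735 → up 259.5756 (V=10.0000), down 169.7225 (V=10.0000). Price 9.6154; hedge Δ=0.0000, bond B=9.6154.
  t=3,j=3: stock 305.3830 → up 396.9979 (V=0.0000), down 259.5755 (V=10.0000). Price 5.5556; hedge Δ=-0.0728, bond B=27.7778.
  t=2,j=0: stock 100.4275 → up 130.5557 (V=9.6154), down 85.3634 (V=9.6154). Price 9.2456; hedge Δ=0.0000, bond B=9.2456.
  t=2,j=1: stock 153.5950 → up 199.6735 (V=9.6154), down 130.5557 (V=9.6154). Price 9.2456; hedge Δ=0.0000, bond B=9.2456.
  t=2,j=2: stock 234.9100 → up 305.3830 (V=5.5556), down 199.6735 (V=9.6154). Price 7.5973; hedge Δ=-0.0384, bond B=16.6192.
  t=1,j=0: stock 118.1500 → up 153.5950 (V=9.2456), down 100.4275 (V=9.2456). Price 8.8900; hedge Δ=0.0000, bond B=8.8900.
  t=1,j=1: stock 180.7000 → up 234.9100 (V=7.5973), down 153.5950 (V=9.2456). Price 8.2208; hedge Δ=-0.0203, bond B=11.8835.
  t=0,j=0: stock 139.0000 → up 180.7000 (V=8.2208), down 118.1500 (V=8.8900). Price 8.2764; hedge Δ=-0.0107, bond B=9.7634.
Check: Δ(0,0)·S0 + B(0,0) = 8.2764 = V0.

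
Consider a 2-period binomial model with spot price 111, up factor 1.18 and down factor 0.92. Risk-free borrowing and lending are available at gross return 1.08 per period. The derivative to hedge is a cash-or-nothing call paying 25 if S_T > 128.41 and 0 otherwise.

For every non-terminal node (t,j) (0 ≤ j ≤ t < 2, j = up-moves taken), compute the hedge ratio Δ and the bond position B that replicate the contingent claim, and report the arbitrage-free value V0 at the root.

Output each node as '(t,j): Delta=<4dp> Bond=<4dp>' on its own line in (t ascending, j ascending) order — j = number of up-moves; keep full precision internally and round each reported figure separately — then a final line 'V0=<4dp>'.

(0,0): Delta=0.4936 Bond=-46.6717
(1,0): Delta=0.0000 Bond=0.0000
(1,1): Delta=0.7341 Bond=-81.9088
V0=8.1168

Risk-neutral probability p* = (R−d)/(u−d) = (1.08−0.92)/(1.18−0.92) = 0.6154.
Terminal payoffs: V(2,0)=0.0000, V(2,1)=0.0000, V(2,2)=25.0000
  t=1,j=0: stock 102.1200 → up 120.5016 (V=0.0000), down 93.9504 (V=0.0000). Price 0.0000; hedge Δ=0.0000, bond B=0.0000.
  t=1,j=1: stock 130.9800 → up 154.5564 (V=25.0000), down 120.5016 (V=0.0000). Price 14.2450; hedge Δ=0.7341, bond B=-81.9088.
  t=0,j=0: stock 111.0000 → up 130.9800 (V=14.2450), down 102.1200 (V=0.0000). Price 8.1168; hedge Δ=0.4936, bond B=-46.6717.
Self-financing check: at every node Δ·S+B equals the discounted successor values.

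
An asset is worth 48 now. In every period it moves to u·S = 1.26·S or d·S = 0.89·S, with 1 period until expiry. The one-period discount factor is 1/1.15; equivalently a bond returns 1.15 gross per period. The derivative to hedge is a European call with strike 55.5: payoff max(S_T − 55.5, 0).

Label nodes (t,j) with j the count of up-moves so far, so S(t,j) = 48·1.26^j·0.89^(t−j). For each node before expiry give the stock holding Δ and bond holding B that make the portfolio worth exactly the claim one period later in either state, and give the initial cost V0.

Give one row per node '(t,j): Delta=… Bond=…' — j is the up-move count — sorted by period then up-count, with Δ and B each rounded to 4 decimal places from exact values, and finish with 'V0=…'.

The replicating-portfolio and risk-neutral prices coincide; use p* = (1.15−0.89)/(1.26−0.89) = 0.7027 for the latter.
Payoff layer (t=1): V(1,0)=0.0000, V(1,1)=4.9800
  t=0,j=0: stock 48.0000 → up 60.4800 (V=4.9800), down 42.7200 (V=0.0000). Price 3.0430; hedge Δ=0.2804, bond B=-10.4165.
Check: Δ(0,0)·S0 + B(0,0) = 3.0430 = V0.

(0,0): Delta=0.2804 Bond=-10.4165
V0=3.0430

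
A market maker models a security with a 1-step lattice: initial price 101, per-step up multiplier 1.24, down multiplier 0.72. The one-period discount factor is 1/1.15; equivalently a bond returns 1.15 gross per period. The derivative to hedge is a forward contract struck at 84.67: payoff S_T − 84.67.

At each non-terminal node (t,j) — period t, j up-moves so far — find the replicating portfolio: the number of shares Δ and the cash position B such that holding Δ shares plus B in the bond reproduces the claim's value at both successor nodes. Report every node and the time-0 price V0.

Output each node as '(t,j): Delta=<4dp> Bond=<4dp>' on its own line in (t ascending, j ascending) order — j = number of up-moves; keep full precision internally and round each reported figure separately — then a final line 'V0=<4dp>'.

(0,0): Delta=1.0000 Bond=-73.6261
V0=27.3739

No-arbitrage ⇒ martingale measure with p* = (R−d)/(u−d) = 0.8269.
Terminal payoffs: V(1,0)=-11.9500, V(1,1)=40.5700
  t=0,j=0: stock 101.0000 → up 125.2400 (V=40.5700), down 72.7200 (V=-11.9500). Price 27.3739; hedge Δ=1.0000, bond B=-73.6261.
Check: Δ(0,0)·S0 + B(0,0) = 27.3739 = V0.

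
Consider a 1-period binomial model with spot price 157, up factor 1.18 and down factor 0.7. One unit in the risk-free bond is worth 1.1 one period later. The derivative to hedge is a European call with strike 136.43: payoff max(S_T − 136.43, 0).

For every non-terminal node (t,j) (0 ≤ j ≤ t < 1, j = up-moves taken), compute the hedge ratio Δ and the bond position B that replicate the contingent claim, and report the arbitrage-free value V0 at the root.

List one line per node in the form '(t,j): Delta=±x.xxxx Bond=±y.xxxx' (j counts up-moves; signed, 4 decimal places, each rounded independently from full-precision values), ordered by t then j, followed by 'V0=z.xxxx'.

(0,0): Delta=0.6480 Bond=-64.7367
V0=36.9924

No-arbitrage ⇒ martingale measure with p* = (R−d)/(u−d) = 0.8333.
Terminal values V(1,·): V(1,0)=0.0000, V(1,1)=48.8300
(0,0): S=157.0000. Δ = (V_up−V_dn)/(S_up−S_dn) = (48.8300−0.0000)/(185.2600−109.9000) = 0.6480. V = [p*·48.8300 + (1−p*)·0.0000]/1.1 = 36.9924. B = V − Δ·S = -64.7367.
Check: Δ(0,0)·S0 + B(0,0) = 36.9924 = V0.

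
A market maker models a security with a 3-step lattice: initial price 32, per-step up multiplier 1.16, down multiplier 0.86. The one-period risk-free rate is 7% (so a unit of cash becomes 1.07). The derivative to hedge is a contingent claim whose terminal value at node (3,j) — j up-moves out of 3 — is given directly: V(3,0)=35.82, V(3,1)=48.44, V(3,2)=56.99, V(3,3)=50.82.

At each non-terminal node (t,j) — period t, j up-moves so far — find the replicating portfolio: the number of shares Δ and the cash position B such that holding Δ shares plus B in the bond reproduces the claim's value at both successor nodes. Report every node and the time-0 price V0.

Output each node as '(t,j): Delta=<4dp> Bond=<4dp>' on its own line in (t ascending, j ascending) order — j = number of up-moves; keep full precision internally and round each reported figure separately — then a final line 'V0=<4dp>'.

(0,0): Delta=0.1550 Bond=38.0479
(1,0): Delta=1.1061 Bond=14.5373
(1,1): Delta=-0.1472 Bond=51.9287
(2,0): Delta=1.7774 Bond=-0.3340
(2,1): Delta=0.8928 Bond=22.3645
(2,2): Delta=-0.4776 Bond=69.7919
V0=43.0076

The replicating-portfolio and risk-neutral prices coincide; use p* = (1.07−0.86)/(1.16−0.86) = 0.7000 for the latter.
At expiry t=3: V(3,0)=35.8200, V(3,1)=48.4400, V(3,2)=56.9900, V(3,3)=50.8200
(2,0): S=23.6672. Δ = (V_up−V_dn)/(S_up−S_dn) = (48.4400−35.8200)/(27.4540−20.3538) = 1.7774. V = [p*·48.4400 + (1−p*)·35.8200]/1.07 = 41.7327. B = V − Δ·S = -0.3340.
(2,1): S=31.9232. Δ = (V_up−V_dn)/(S_up−S_dn) = (56.9900−48.4400)/(37.0309−27.4540) = 0.8928. V = [p*·56.9900 + (1−p*)·48.4400]/1.07 = 50.8645. B = V − Δ·S = 22.3645.
(2,2): S=43.0592. Δ = (V_up−V_dn)/(S_up−S_dn) = (50.8200−56.9900)/(49.9487−37.0309) = -0.4776. V = [p*·50.8200 + (1−p*)·56.9900]/1.07 = 49.2252. B = V − Δ·S = 69.7919.
(1,0): S=27.5200. Δ = (V_up−V_dn)/(S_up−S_dn) = (50.8645−41.7327)/(31.9232−23.6672) = 1.1061. V = [p*·50.8645 + (1−p*)·41.7327]/1.07 = 44.9766. B = V − Δ·S = 14.5373.
(1,1): S=37.1200. Δ = (V_up−V_dn)/(S_up−S_dn) = (49.2252−50.8645)/(43.0592−31.9232) = -0.1472. V = [p*·49.2252 + (1−p*)·50.8645]/1.07 = 46.4645. B = V − Δ·S = 51.9287.
(0,0): S=32.0000. Δ = (V_up−V_dn)/(S_up−S_dn) = (46.4645−44.9766)/(37.1200−27.5200) = 0.1550. V = [p*·46.4645 + (1−p*)·44.9766]/1.07 = 43.0076. B = V − Δ·S = 38.0479.
The time-0 hedge costs 43.0076, which is the no-arbitrage price.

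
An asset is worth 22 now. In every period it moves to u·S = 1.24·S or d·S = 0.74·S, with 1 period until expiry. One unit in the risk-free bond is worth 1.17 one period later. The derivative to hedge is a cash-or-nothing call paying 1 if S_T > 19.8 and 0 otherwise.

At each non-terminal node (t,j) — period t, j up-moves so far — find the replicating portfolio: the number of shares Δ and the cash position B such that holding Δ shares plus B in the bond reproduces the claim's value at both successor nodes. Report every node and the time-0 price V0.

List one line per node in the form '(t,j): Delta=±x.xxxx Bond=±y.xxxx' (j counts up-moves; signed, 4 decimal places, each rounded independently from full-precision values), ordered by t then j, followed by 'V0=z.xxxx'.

No-arbitrage ⇒ martingale measure with p* = (R−d)/(u−d) = 0.8600.
Terminal payoffs: V(1,0)=0.0000, V(1,1)=1.0000
Node (0,0) S=22.0000: V=(p*·1.0000+(1−p*)·0.0000)/1.17=0.7350; Δ=(1.0000−0.0000)/(27.2800−16.2800)=0.0909; B=V−Δ·S=-1.2650
Self-financing check: at every node Δ·S+B equals the discounted successor values.

(0,0): Delta=0.0909 Bond=-1.2650
V0=0.7350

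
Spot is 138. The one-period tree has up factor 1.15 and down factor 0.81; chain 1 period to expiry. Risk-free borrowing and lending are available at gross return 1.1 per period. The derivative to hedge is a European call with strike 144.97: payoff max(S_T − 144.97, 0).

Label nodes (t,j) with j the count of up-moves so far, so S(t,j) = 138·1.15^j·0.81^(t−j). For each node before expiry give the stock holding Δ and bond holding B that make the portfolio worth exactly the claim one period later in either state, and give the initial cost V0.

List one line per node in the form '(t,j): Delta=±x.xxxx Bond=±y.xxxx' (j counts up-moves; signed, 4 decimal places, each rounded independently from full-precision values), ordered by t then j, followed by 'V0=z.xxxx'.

(0,0): Delta=0.2926 Bond=-29.7361
V0=10.6463

Under the risk-neutral measure, an up-move has probability p* = (R−d)/(u−d) = 0.8529 and values discount at R = 1.1.
Terminal payoffs: V(1,0)=0.0000, V(1,1)=13.7300
(0,0): S=138.0000. Δ = (V_up−V_dn)/(S_up−S_dn) = (13.7300−0.0000)/(158.7000−111.7800) = 0.2926. V = [p*·13.7300 + (1−p*)·0.0000]/1.1 = 10.6463. B = V − Δ·S = -29.7361.
Root portfolio cost Δ·138+B reproduces V0=10.6463.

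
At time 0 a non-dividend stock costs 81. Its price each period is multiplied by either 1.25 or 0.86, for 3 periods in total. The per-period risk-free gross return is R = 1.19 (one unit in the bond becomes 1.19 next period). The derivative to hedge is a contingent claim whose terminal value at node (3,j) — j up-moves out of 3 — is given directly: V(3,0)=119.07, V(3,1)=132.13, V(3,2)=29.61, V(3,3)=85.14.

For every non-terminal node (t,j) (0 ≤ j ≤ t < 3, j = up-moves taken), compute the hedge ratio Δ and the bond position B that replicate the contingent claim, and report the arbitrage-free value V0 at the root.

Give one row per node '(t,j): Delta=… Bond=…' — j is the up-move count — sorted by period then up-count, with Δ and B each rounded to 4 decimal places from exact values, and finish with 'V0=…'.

No-arbitrage ⇒ martingale measure with p* = (R−d)/(u−d) = 0.8462.
Terminal values V(3,·): V(3,0)=119.0700, V(3,1)=132.1300, V(3,2)=29.6100, V(3,3)=85.1400
(2,0): S=59.9076. Δ = (V_up−V_dn)/(S_up−S_dn) = (132.1300−119.0700)/(74.8845−51.5205) = 0.5590. V = [p*·132.1300 + (1−p*)·119.0700]/1.19 = 109.3452. B = V − Δ·S = 75.8580.
(2,1): S=87.0750. Δ = (V_up−V_dn)/(S_up−S_dn) = (29.6100−132.1300)/(108.8438−74.8845) = -3.0189. V = [p*·29.6100 + (1−p*)·132.1300]/1.19 = 38.1364. B = V − Δ·S = 301.0082.
(2,2): S=126.5625. Δ = (V_up−V_dn)/(S_up−S_dn) = (85.1400−29.6100)/(158.2031−108.8438) = 1.1250. V = [p*·85.1400 + (1−p*)·29.6100]/1.19 = 64.3672. B = V − Δ·S = -78.0175.
(1,0): S=69.6600. Δ = (V_up−V_dn)/(S_up−S_dn) = (38.1364−109.3452)/(87.0750−59.9076) = -2.6211. V = [p*·38.1364 + (1−p*)·109.3452]/1.19 = 41.2534. B = V − Δ·S = 223.8401.
(1,1): S=101.2500. Δ = (V_up−V_dn)/(S_up−S_dn) = (64.3672−38.1364)/(126.5625−87.0750) = 0.6643. V = [p*·64.3672 + (1−p*)·38.1364]/1.19 = 50.6989. B = V − Δ·S = -16.5595.
(0,0): S=81.0000. Δ = (V_up−V_dn)/(S_up−S_dn) = (50.6989−41.2534)/(101.2500−69.6600) = 0.2990. V = [p*·50.6989 + (1−p*)·41.2534]/1.19 = 41.3830. B = V − Δ·S = 17.1639.
Root portfolio cost Δ·81+B reproduces V0=41.3830.

(0,0): Delta=0.2990 Bond=17.1639
(1,0): Delta=-2.6211 Bond=223.8401
(1,1): Delta=0.6643 Bond=-16.5595
(2,0): Delta=0.5590 Bond=75.8580
(2,1): Delta=-3.0189 Bond=301.0082
(2,2): Delta=1.1250 Bond=-78.0175
V0=41.3830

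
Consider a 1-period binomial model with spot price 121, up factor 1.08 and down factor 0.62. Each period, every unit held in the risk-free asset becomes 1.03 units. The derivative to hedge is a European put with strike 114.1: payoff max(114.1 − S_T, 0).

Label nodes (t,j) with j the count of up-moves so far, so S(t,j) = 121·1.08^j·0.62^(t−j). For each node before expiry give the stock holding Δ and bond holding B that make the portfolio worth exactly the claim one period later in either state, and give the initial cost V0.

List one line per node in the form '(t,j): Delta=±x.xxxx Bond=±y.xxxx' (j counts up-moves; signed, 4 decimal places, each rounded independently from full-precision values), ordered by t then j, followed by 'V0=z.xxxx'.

(0,0): Delta=-0.7021 Bond=89.0806
V0=4.1241

Under the risk-neutral measure, an up-move has probability p* = (R−d)/(u−d) = 0.8913 and values discount at R = 1.03.
At expiry t=1: V(1,0)=39.0800, V(1,1)=0.0000
(0,0): S=121.0000. Δ = (V_up−V_dn)/(S_up−S_dn) = (0.0000−39.0800)/(130.6800−75.0200) = -0.7021. V = [p*·0.0000 + (1−p*)·39.0800]/1.03 = 4.1241. B = V − Δ·S = 89.0806.
Self-financing check: at every node Δ·S+B equals the discounted successor values.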